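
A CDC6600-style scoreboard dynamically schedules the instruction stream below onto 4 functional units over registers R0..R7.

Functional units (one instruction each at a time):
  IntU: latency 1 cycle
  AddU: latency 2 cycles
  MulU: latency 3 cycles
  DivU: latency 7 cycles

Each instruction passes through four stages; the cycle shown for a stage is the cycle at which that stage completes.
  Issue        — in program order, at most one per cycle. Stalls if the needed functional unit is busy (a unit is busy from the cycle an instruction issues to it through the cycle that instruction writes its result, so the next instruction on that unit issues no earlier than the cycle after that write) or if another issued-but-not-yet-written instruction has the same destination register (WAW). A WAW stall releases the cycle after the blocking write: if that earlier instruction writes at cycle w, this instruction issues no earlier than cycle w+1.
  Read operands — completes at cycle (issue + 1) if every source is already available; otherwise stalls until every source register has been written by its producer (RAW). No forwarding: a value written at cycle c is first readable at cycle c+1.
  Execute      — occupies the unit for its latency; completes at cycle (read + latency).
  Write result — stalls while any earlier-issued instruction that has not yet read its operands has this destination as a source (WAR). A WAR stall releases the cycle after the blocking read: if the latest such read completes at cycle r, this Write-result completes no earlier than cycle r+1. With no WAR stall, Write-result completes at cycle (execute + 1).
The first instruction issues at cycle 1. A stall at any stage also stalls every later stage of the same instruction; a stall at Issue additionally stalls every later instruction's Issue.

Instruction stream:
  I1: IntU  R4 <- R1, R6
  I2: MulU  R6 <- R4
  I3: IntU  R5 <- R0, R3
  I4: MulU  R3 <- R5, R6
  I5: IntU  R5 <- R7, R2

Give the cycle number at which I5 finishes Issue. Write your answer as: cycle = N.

cycle = 11

c1: I1 dispatched to IntU
c2: I1 operands ready · I2 dispatched to MulU
c3: I1 complete
c4: R4←I1
c5: I2 operands ready · I3 dispatched to IntU
c6: I3 operands ready
c7: I3 complete
c8: I2 complete · R5←I3
c9: R6←I2
c10: I4 dispatched to MulU
c11: I4 operands ready · I5 dispatched to IntU
c12: I5 operands ready
c13: I5 complete
c14: I4 complete · R5←I5
c15: R3←I4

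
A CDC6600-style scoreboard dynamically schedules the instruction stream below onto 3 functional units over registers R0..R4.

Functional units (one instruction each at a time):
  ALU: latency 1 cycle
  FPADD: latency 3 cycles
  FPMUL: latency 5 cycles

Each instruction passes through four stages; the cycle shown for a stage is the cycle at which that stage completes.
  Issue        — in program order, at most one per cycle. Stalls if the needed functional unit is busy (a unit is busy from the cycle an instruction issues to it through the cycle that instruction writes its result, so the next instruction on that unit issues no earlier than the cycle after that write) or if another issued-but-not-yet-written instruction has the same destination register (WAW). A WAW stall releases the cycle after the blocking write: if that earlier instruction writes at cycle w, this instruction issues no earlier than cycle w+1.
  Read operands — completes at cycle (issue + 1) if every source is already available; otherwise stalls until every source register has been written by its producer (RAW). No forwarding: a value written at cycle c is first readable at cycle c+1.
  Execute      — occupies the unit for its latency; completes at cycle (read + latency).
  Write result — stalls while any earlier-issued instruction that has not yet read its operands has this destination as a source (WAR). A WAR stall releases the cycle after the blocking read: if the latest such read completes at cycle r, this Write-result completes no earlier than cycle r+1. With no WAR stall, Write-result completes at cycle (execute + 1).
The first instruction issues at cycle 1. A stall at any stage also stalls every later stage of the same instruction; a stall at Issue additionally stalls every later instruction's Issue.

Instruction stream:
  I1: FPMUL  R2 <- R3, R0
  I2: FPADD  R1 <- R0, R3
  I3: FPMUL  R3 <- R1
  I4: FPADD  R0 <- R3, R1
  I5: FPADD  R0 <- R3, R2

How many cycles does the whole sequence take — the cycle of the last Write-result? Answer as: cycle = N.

cycle 1: I1 issues→FPMUL
cycle 2: I1 reads | I2 issues→FPADD
cycle 3: I2 reads
cycle 6: I2 exec-done
cycle 7: I1 exec-done | I2 writes R1
cycle 8: I1 writes R2
cycle 9: I3 issues→FPMUL
cycle 10: I3 reads | I4 issues→FPADD
cycle 15: I3 exec-done
cycle 16: I3 writes R3
cycle 17: I4 reads
cycle 20: I4 exec-done
cycle 21: I4 writes R0
cycle 22: I5 issues→FPADD
cycle 23: I5 reads
cycle 26: I5 exec-done
cycle 27: I5 writes R0

cycle = 27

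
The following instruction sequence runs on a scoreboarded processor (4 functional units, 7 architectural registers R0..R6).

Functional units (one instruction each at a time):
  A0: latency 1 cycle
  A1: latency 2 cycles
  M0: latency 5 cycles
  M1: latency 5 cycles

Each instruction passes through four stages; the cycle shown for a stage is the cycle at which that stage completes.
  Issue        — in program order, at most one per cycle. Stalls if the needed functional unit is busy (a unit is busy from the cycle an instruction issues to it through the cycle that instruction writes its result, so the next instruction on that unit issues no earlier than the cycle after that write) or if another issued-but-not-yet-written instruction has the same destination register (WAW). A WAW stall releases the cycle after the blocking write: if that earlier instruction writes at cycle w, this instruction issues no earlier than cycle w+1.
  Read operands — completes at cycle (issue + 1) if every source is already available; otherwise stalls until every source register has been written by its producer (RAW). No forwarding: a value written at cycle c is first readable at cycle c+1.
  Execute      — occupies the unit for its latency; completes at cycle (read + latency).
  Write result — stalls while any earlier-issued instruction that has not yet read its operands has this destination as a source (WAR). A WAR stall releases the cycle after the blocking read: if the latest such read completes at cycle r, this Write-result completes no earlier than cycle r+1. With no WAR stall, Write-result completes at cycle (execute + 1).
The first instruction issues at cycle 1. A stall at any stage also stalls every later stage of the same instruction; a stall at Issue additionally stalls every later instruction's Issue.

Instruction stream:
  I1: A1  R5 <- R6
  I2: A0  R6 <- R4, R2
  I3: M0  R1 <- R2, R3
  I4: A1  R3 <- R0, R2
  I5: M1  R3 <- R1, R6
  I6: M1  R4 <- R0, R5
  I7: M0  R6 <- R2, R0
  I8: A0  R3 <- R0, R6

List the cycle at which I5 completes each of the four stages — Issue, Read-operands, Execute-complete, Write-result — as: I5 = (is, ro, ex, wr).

cycle 1: I1 issues→A1
cycle 2: I1 reads, I2 issues→A0
cycle 3: I2 reads, I3 issues→M0
cycle 4: I1 exec-done, I2 exec-done, I3 reads
cycle 5: I1 writes R5, I2 writes R6
cycle 6: I4 issues→A1
cycle 7: I4 reads
cycle 9: I3 exec-done, I4 exec-done
cycle 10: I3 writes R1, I4 writes R3
cycle 11: I5 issues→M1
cycle 12: I5 reads
cycle 17: I5 exec-done
cycle 18: I5 writes R3
cycle 19: I6 issues→M1
cycle 20: I6 reads, I7 issues→M0
cycle 21: I7 reads, I8 issues→A0
cycle 25: I6 exec-done
cycle 26: I6 writes R4, I7 exec-done
cycle 27: I7 writes R6
cycle 28: I8 reads
cycle 29: I8 exec-done
cycle 30: I8 writes R3

I5 = (11, 12, 17, 18)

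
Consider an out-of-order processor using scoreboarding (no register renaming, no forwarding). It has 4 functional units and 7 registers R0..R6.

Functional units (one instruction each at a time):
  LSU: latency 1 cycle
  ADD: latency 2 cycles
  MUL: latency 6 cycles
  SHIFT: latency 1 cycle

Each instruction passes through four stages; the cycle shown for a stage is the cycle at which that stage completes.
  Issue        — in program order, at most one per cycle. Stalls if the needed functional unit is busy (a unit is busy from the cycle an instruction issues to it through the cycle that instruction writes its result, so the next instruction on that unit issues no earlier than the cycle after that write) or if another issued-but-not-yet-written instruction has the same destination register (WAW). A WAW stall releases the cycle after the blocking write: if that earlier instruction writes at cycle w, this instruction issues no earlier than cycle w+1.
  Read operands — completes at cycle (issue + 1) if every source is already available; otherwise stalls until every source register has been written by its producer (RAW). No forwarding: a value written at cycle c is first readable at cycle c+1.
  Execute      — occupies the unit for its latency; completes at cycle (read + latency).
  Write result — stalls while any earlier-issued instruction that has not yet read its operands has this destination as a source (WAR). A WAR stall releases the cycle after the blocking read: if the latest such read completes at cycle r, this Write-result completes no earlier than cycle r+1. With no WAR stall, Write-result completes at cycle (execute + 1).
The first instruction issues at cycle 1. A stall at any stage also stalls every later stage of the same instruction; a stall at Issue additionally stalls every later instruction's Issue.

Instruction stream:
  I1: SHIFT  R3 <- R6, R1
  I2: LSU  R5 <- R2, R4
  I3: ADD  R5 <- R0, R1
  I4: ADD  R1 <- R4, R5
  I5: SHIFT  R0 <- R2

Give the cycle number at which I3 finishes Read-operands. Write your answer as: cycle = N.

cycle = 7

[1] I1→SHIFT
[2] I1 RO; I2→LSU
[3] I1 EX; I2 RO
[4] I1 WR R3; I2 EX
[5] I2 WR R5
[6] I3→ADD
[7] I3 RO
[9] I3 EX
[10] I3 WR R5
[11] I4→ADD
[12] I4 RO; I5→SHIFT
[13] I5 RO
[14] I4 EX; I5 EX
[15] I4 WR R1; I5 WR R0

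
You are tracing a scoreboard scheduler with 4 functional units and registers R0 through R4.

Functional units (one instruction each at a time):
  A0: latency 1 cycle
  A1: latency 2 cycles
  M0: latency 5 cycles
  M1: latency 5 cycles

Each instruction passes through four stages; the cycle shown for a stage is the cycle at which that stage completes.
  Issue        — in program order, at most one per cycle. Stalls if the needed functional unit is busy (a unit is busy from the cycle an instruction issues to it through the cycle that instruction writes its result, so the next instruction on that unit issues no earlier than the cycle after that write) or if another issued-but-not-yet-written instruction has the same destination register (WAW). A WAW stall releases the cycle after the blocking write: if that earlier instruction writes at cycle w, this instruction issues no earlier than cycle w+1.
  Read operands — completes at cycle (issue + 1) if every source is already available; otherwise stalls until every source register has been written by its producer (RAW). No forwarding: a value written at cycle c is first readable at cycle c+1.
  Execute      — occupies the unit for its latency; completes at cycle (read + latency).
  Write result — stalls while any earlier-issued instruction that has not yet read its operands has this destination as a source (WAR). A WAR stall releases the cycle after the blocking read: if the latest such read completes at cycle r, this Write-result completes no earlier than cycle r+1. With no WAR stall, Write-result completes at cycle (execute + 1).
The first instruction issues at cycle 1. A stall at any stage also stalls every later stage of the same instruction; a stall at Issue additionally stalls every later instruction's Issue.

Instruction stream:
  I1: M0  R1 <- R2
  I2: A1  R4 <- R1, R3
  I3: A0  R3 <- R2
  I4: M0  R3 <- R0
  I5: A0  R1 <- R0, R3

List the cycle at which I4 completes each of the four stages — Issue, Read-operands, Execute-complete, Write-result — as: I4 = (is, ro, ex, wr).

I4 = (11, 12, 17, 18)

[1] issue I1 (M0)
[2] I1 read-ops; issue I2 (A1)
[3] issue I3 (A0)
[4] I3 read-ops
[5] I3 finished on A0
[7] I1 finished on M0
[8] I1→R1
[9] I2 read-ops
[10] I3→R3
[11] I2 finished on A1; issue I4 (M0)
[12] I2→R4; I4 read-ops; issue I5 (A0)
[17] I4 finished on M0
[18] I4→R3
[19] I5 read-ops
[20] I5 finished on A0
[21] I5→R1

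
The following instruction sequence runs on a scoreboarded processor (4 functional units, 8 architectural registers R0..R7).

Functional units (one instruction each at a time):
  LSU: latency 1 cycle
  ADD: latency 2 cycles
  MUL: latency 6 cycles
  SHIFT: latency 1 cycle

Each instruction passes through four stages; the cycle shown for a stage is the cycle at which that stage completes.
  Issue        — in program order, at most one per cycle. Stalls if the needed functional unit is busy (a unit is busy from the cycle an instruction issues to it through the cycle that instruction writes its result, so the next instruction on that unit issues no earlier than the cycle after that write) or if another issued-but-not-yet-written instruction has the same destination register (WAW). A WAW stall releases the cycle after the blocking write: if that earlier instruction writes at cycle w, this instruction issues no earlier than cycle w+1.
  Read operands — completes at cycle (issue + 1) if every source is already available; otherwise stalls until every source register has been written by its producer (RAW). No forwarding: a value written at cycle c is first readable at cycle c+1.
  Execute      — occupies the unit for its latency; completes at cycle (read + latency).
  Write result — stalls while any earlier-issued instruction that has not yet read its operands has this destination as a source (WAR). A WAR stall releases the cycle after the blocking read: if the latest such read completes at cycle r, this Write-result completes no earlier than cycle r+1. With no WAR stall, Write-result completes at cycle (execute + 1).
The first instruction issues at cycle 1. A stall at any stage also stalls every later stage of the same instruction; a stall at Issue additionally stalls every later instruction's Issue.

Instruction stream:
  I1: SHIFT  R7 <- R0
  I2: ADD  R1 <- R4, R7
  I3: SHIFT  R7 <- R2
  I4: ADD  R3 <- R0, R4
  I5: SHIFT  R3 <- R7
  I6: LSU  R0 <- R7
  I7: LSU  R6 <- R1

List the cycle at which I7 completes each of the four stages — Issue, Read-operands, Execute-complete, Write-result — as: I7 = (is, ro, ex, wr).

I7 = (19, 20, 21, 22)

[I1] 1/2/3/4
[I2] 2/5/7/8  (RAW R7: wait I1 write@4)
[I3] 5/6/7/8  (struct: SHIFT busy until I1 writes@4)
[I4] 9/10/12/13  (struct: ADD busy until I2 writes@8)
[I5] 14/15/16/17  (WAW R3: wait I4 write@13)
[I6] 15/16/17/18
[I7] 19/20/21/22  (struct: LSU busy until I6 writes@18)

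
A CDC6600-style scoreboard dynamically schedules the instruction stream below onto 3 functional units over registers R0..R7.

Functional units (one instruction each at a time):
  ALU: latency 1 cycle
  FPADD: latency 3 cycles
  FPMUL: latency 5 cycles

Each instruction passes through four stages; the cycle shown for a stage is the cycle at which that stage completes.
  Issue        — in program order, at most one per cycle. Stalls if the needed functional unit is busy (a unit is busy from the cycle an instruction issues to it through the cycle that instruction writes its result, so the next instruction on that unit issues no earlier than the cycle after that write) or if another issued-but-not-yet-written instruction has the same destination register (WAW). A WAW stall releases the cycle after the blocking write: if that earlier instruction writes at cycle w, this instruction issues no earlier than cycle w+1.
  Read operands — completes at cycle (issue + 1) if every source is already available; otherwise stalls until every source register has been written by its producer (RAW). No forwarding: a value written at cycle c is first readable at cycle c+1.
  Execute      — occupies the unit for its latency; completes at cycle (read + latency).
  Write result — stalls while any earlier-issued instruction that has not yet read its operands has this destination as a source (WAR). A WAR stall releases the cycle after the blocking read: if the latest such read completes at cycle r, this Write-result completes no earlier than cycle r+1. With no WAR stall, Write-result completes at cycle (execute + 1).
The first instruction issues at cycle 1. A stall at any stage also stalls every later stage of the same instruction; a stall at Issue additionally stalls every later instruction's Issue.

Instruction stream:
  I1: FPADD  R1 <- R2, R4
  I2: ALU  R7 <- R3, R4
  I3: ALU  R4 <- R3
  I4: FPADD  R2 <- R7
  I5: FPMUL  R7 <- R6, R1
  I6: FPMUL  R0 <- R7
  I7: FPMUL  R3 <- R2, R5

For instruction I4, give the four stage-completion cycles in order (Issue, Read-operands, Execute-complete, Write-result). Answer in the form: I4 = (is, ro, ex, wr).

I4 = (7, 8, 11, 12)

c1: I1→FPADD
c2: I1 RO | I2→ALU
c3: I2 RO
c4: I2 EX
c5: I1 EX | I2 WR R7
c6: I1 WR R1 | I3→ALU
c7: I3 RO | I4→FPADD
c8: I3 EX | I4 RO | I5→FPMUL
c9: I3 WR R4 | I5 RO
c11: I4 EX
c12: I4 WR R2
c14: I5 EX
c15: I5 WR R7
c16: I6→FPMUL
c17: I6 RO
c22: I6 EX
c23: I6 WR R0
c24: I7→FPMUL
c25: I7 RO
c30: I7 EX
c31: I7 WR R3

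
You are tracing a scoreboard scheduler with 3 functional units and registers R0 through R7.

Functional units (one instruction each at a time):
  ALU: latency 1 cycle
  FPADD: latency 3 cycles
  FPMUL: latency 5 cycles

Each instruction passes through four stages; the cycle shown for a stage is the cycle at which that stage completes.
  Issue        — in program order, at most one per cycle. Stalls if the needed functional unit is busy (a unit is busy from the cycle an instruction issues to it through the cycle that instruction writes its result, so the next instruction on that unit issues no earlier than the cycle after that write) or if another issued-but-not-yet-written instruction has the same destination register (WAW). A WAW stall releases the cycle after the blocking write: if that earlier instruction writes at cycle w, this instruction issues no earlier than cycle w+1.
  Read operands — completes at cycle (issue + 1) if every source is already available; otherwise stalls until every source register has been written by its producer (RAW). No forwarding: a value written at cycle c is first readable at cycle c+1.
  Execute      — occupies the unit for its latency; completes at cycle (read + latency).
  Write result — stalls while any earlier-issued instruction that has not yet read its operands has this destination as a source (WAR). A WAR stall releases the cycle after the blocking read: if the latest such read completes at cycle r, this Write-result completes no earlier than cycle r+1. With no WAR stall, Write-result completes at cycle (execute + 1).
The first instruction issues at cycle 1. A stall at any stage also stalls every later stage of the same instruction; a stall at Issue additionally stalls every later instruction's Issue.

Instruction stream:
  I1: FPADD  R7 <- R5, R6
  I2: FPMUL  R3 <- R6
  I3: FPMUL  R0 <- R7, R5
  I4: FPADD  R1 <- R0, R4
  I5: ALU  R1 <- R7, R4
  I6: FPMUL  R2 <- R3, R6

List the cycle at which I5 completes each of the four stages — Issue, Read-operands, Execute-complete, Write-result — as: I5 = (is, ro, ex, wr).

I5 = (23, 24, 25, 26)

[1] issue I1 (FPADD)
[2] I1 read-ops; issue I2 (FPMUL)
[3] I2 read-ops
[5] I1 finished on FPADD
[6] I1→R7
[8] I2 finished on FPMUL
[9] I2→R3
[10] issue I3 (FPMUL)
[11] I3 read-ops; issue I4 (FPADD)
[16] I3 finished on FPMUL
[17] I3→R0
[18] I4 read-ops
[21] I4 finished on FPADD
[22] I4→R1
[23] issue I5 (ALU)
[24] I5 read-ops; issue I6 (FPMUL)
[25] I5 finished on ALU; I6 read-ops
[26] I5→R1
[30] I6 finished on FPMUL
[31] I6→R2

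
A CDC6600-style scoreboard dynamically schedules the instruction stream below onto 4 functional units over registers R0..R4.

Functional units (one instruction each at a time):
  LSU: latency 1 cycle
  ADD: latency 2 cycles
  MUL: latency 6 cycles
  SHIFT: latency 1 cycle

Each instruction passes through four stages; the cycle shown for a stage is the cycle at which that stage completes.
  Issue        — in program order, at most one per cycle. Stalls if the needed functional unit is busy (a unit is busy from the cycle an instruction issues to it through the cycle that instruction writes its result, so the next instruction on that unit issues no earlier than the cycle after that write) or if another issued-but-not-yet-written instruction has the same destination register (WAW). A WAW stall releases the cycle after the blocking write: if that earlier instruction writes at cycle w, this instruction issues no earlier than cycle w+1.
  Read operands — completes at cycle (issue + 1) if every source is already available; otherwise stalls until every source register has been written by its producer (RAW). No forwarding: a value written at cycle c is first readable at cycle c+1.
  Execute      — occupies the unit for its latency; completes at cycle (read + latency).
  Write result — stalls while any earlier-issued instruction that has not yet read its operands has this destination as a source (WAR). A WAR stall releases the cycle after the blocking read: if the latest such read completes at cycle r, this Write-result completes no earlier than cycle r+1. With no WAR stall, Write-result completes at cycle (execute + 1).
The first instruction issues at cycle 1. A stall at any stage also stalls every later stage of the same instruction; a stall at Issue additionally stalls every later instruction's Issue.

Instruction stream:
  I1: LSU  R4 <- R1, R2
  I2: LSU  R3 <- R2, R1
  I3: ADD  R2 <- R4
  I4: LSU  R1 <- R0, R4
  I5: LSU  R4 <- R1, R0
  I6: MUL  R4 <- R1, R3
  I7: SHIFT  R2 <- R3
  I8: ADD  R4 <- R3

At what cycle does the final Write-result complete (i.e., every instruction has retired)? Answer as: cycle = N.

[1] issue I1 (LSU)
[2] I1 read-ops
[3] I1 finished on LSU
[4] I1→R4
[5] issue I2 (LSU)
[6] I2 read-ops · issue I3 (ADD)
[7] I2 finished on LSU · I3 read-ops
[8] I2→R3
[9] I3 finished on ADD · issue I4 (LSU)
[10] I3→R2 · I4 read-ops
[11] I4 finished on LSU
[12] I4→R1
[13] issue I5 (LSU)
[14] I5 read-ops
[15] I5 finished on LSU
[16] I5→R4
[17] issue I6 (MUL)
[18] I6 read-ops · issue I7 (SHIFT)
[19] I7 read-ops
[20] I7 finished on SHIFT
[21] I7→R2
[24] I6 finished on MUL
[25] I6→R4
[26] issue I8 (ADD)
[27] I8 read-ops
[29] I8 finished on ADD
[30] I8→R4

cycle = 30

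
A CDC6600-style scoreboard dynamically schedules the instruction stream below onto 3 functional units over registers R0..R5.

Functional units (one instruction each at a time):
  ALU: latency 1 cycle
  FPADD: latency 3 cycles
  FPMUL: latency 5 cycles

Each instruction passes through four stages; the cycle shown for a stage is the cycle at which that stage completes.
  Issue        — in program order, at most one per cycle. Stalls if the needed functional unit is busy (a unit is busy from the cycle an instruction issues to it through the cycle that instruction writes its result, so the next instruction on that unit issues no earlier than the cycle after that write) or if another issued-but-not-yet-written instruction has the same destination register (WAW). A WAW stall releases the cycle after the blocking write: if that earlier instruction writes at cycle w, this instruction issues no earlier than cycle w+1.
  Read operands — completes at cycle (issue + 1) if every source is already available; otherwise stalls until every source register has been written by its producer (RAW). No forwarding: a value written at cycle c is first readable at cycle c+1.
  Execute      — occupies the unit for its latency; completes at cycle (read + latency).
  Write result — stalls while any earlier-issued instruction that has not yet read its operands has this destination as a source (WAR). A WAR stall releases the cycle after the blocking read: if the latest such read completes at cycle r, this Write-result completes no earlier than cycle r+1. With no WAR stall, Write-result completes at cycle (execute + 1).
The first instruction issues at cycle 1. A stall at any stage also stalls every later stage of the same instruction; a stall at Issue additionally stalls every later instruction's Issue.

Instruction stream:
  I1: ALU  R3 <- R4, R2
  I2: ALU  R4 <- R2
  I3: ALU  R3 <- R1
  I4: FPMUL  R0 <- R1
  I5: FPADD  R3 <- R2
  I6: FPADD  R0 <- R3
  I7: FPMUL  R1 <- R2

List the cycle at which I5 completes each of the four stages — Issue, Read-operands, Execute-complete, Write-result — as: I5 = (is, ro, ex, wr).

t=1  I1 dispatched to ALU
t=2  I1 operands ready
t=3  I1 complete
t=4  R3←I1
t=5  I2 dispatched to ALU
t=6  I2 operands ready
t=7  I2 complete
t=8  R4←I2
t=9  I3 dispatched to ALU
t=10  I3 operands ready, I4 dispatched to FPMUL
t=11  I3 complete, I4 operands ready
t=12  R3←I3
t=13  I5 dispatched to FPADD
t=14  I5 operands ready
t=16  I4 complete
t=17  R0←I4, I5 complete
t=18  R3←I5
t=19  I6 dispatched to FPADD
t=20  I6 operands ready, I7 dispatched to FPMUL
t=21  I7 operands ready
t=23  I6 complete
t=24  R0←I6
t=26  I7 complete
t=27  R1←I7

I5 = (13, 14, 17, 18)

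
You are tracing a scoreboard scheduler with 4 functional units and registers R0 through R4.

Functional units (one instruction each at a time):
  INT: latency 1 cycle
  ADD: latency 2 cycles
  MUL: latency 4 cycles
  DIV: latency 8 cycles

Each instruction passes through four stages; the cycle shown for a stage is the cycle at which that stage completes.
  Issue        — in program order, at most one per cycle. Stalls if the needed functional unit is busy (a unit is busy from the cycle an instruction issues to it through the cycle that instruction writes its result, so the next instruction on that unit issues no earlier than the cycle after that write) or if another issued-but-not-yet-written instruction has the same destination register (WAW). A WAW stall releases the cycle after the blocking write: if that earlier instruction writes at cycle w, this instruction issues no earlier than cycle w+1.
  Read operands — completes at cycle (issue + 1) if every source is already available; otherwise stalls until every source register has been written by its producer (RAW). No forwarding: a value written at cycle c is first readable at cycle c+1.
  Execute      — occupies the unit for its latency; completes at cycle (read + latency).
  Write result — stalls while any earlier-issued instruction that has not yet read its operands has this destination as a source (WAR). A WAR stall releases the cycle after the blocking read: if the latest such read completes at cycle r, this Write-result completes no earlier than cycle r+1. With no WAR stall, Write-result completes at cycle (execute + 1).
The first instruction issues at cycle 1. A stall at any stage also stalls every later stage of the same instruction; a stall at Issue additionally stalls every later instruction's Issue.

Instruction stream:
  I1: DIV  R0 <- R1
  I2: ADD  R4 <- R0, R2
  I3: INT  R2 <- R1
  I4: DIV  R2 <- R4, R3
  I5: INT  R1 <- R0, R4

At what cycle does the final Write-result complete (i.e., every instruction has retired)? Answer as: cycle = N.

cycle 1: I1→DIV
cycle 2: I1 RO, I2→ADD
cycle 3: I3→INT
cycle 4: I3 RO
cycle 5: I3 EX
cycle 10: I1 EX
cycle 11: I1 WR R0
cycle 12: I2 RO
cycle 13: I3 WR R2
cycle 14: I2 EX, I4→DIV
cycle 15: I2 WR R4, I5→INT
cycle 16: I4 RO, I5 RO
cycle 17: I5 EX
cycle 18: I5 WR R1
cycle 24: I4 EX
cycle 25: I4 WR R2

cycle = 25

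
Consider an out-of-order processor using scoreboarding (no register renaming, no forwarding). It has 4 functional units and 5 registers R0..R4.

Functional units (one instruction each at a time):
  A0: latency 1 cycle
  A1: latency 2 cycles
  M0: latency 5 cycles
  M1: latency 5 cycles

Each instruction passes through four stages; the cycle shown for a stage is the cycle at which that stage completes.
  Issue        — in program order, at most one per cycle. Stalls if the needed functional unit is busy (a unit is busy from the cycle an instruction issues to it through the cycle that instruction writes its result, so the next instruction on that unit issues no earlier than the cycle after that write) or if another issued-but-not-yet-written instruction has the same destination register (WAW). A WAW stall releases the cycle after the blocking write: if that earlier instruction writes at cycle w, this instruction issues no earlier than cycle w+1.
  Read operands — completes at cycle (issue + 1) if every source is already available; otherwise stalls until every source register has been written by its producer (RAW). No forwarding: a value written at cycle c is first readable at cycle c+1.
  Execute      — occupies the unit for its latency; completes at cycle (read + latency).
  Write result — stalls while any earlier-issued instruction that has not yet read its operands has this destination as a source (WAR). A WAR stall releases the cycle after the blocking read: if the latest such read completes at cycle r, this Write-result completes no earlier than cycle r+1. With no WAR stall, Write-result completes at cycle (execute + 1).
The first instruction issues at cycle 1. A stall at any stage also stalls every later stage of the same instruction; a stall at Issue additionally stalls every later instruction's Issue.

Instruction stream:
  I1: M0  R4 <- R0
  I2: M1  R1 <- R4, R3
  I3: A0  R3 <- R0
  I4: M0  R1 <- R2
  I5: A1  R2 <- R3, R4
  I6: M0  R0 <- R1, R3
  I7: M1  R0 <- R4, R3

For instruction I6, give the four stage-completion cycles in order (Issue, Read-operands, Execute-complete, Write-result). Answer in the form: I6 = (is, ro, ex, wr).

I6 = (24, 25, 30, 31)

[I1] 1/2/7/8
[I2] 2/9/14/15  (RAW R4: wait I1 write@8)
[I3] 3/4/5/10  (WAR R3: wait I2 read@9)
[I4] 16/17/22/23  (WAW R1: wait I2 write@15)
[I5] 17/18/20/21
[I6] 24/25/30/31  (struct: M0 busy until I4 writes@23)
[I7] 32/33/38/39  (WAW R0: wait I6 write@31)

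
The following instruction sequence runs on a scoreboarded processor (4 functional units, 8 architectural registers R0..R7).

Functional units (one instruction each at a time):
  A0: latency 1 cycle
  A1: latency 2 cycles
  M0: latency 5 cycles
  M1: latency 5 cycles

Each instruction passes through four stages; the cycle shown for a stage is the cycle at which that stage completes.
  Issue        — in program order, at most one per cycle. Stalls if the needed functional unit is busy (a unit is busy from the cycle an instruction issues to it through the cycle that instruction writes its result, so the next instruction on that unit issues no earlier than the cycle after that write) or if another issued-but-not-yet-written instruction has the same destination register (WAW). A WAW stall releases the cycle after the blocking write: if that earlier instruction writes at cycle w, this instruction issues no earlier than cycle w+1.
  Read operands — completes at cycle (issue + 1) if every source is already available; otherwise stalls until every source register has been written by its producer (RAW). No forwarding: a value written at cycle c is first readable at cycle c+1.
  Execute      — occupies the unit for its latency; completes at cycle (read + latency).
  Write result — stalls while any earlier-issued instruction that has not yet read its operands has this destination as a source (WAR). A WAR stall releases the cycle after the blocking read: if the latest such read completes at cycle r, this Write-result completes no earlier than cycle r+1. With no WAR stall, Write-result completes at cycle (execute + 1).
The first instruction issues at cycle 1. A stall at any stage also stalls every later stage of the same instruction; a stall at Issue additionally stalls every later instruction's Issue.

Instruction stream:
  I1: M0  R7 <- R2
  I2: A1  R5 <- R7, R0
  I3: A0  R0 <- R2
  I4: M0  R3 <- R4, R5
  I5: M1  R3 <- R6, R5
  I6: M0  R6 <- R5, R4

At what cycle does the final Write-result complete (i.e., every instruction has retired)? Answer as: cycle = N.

cycle = 28

t=1  I1→M0
t=2  I1 RO | I2→A1
t=3  I3→A0
t=4  I3 RO
t=5  I3 EX
t=7  I1 EX
t=8  I1 WR R7
t=9  I2 RO | I4→M0
t=10  I3 WR R0
t=11  I2 EX
t=12  I2 WR R5
t=13  I4 RO
t=18  I4 EX
t=19  I4 WR R3
t=20  I5→M1
t=21  I5 RO | I6→M0
t=22  I6 RO
t=26  I5 EX
t=27  I5 WR R3 | I6 EX
t=28  I6 WR R6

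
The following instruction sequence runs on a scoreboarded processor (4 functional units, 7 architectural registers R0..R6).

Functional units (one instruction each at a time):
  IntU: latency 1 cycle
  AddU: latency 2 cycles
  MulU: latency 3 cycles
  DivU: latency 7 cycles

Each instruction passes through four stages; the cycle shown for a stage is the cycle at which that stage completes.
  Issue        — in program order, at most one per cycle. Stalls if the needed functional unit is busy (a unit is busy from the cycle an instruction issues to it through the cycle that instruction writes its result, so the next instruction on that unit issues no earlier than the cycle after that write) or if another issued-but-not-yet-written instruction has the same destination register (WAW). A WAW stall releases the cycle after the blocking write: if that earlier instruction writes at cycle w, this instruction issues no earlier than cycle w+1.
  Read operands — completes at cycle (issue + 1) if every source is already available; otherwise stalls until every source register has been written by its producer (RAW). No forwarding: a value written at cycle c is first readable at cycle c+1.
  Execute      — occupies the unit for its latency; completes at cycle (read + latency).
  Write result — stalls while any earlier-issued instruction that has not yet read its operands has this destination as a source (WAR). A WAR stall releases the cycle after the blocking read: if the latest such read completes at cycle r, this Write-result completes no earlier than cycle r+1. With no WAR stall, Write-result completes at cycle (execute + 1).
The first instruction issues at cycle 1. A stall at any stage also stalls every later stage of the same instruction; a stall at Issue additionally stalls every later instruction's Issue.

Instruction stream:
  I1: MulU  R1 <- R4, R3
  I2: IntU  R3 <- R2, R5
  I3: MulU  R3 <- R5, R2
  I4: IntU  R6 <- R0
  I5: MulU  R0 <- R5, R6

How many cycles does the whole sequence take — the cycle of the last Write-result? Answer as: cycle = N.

cycle = 18

[1] I1 dispatched to MulU
[2] I1 operands ready · I2 dispatched to IntU
[3] I2 operands ready
[4] I2 complete
[5] I1 complete · R3←I2
[6] R1←I1
[7] I3 dispatched to MulU
[8] I3 operands ready · I4 dispatched to IntU
[9] I4 operands ready
[10] I4 complete
[11] I3 complete · R6←I4
[12] R3←I3
[13] I5 dispatched to MulU
[14] I5 operands ready
[17] I5 complete
[18] R0←I5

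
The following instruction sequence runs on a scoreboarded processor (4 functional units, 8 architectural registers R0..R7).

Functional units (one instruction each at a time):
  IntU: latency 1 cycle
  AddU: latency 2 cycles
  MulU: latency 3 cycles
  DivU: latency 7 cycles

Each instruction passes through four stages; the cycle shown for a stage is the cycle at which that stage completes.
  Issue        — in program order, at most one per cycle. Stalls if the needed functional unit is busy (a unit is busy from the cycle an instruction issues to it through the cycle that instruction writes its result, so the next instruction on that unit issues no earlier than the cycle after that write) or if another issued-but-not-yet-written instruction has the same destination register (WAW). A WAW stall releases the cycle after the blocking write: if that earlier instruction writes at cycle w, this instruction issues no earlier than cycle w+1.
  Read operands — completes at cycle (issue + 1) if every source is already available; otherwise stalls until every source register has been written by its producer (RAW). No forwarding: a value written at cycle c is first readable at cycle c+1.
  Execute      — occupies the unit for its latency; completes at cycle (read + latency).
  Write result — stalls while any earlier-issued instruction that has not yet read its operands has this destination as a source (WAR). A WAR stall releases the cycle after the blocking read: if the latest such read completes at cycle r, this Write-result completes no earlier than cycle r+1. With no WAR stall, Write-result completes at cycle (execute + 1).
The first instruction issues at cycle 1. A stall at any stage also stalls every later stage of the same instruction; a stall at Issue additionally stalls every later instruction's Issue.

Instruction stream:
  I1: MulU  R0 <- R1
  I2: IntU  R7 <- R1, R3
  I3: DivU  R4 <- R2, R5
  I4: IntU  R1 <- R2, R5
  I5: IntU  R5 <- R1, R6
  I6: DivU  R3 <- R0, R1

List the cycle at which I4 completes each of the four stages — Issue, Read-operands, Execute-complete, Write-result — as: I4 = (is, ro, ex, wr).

I1 -> (1, 2, 5, 6)
I2 -> (2, 3, 4, 5)
I3 -> (3, 4, 11, 12)
I4 -> (6, 7, 8, 9)  // struct: IntU busy until I2 writes@5
I5 -> (10, 11, 12, 13)  // struct: IntU busy until I4 writes@9
I6 -> (13, 14, 21, 22)  // struct: DivU busy until I3 writes@12

I4 = (6, 7, 8, 9)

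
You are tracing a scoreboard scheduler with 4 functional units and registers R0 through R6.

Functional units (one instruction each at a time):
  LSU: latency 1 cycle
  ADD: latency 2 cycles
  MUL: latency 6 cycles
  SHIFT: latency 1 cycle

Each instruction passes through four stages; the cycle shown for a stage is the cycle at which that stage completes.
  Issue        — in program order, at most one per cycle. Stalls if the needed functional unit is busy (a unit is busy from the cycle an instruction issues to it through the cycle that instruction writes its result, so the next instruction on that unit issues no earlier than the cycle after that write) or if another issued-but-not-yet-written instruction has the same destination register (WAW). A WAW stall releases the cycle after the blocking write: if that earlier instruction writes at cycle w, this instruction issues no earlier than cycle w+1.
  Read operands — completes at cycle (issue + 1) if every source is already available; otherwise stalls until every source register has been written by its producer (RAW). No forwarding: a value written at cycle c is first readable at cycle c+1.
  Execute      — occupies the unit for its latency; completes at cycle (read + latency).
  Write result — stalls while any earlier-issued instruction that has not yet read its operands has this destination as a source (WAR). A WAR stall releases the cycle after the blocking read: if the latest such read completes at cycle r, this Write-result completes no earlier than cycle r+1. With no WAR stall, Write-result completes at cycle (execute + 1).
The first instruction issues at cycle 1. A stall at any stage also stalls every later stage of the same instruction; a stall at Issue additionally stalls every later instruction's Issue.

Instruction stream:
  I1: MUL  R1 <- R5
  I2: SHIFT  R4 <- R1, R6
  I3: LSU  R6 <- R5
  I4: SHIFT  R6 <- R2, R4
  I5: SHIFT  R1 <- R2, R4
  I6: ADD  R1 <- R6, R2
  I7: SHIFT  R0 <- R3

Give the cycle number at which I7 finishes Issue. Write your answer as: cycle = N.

cycle = 22

I1 -> (1, 2, 8, 9)
I2 -> (2, 10, 11, 12)  // RAW R1: wait I1 write@9
I3 -> (3, 4, 5, 11)  // WAR R6: wait I2 read@10
I4 -> (13, 14, 15, 16)  // struct: SHIFT busy until I2 writes@12
I5 -> (17, 18, 19, 20)  // struct: SHIFT busy until I4 writes@16
I6 -> (21, 22, 24, 25)  // WAW R1: wait I5 write@20
I7 -> (22, 23, 24, 25)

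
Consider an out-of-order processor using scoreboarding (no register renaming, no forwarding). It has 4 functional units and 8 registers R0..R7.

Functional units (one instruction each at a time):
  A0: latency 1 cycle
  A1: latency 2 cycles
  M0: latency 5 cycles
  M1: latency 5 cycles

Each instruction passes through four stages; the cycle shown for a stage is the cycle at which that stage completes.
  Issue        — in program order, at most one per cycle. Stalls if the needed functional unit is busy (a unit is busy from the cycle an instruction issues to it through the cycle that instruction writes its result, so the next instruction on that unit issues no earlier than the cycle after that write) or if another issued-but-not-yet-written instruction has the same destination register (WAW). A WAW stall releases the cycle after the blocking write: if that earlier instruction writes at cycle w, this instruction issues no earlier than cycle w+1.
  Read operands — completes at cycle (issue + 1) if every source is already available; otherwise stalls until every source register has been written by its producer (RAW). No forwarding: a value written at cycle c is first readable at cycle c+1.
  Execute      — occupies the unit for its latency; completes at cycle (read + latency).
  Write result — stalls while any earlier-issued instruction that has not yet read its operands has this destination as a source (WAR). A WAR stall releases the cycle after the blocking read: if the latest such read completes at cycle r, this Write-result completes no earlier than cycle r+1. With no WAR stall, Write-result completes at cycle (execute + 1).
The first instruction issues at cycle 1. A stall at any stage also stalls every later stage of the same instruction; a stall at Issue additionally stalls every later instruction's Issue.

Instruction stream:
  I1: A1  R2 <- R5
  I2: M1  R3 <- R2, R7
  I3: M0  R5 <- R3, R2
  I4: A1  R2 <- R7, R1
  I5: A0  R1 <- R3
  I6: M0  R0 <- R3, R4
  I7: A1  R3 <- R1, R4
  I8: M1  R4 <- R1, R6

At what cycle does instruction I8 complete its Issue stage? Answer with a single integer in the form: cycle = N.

cycle = 22

t=1  issue I1 (A1)
t=2  I1 read-ops, issue I2 (M1)
t=3  issue I3 (M0)
t=4  I1 finished on A1
t=5  I1→R2
t=6  I2 read-ops, issue I4 (A1)
t=7  I4 read-ops, issue I5 (A0)
t=9  I4 finished on A1
t=11  I2 finished on M1
t=12  I2→R3
t=13  I3 read-ops, I5 read-ops
t=14  I4→R2, I5 finished on A0
t=15  I5→R1
t=18  I3 finished on M0
t=19  I3→R5
t=20  issue I6 (M0)
t=21  I6 read-ops, issue I7 (A1)
t=22  I7 read-ops, issue I8 (M1)
t=23  I8 read-ops
t=24  I7 finished on A1
t=25  I7→R3
t=26  I6 finished on M0
t=27  I6→R0
t=28  I8 finished on M1
t=29  I8→R4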